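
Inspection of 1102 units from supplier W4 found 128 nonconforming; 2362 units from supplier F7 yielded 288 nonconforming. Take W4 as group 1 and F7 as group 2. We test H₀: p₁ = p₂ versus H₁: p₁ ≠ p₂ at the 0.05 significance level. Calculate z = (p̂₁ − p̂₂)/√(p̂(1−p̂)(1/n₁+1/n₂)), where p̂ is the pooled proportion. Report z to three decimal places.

z = -0.487

p̂₁ = 128/1102 = 0.11615, p̂₂ = 288/2362 = 0.12193.
Pooled p̂ = (128+288)/(1102+2362) = 416/3464 = 0.12009.
SE = √(0.10567 × 0.00133081) = 0.01186.
z = (0.11615 − 0.12193)/0.01186 = -0.00578/0.01186 = -0.487.
Two-sided p-value ≈ 2·Φ(−0.487) = 0.6261; since p > α = 0.05, fail to reject H₀.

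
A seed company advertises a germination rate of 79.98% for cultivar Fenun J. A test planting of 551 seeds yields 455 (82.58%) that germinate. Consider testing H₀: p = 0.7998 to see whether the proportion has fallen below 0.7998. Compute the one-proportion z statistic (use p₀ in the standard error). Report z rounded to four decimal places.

p̂ = 455/551 = 0.825771.
Under H₀, SE = √(0.7998·0.2002/551) = √(0.000290599) = 0.017047.
z = (0.825771 − 0.7998)/0.017047 = 0.025971/0.017047 = 1.5235.
p-value = P(Z < 1.524) ≈ 0.9362.

z = 1.5235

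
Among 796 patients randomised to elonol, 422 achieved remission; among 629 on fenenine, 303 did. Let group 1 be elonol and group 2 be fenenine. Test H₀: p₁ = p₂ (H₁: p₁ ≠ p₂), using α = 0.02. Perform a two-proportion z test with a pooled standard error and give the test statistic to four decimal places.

p̂₁ = 422/796 ≈ 0.530151, p̂₂ = 303/629 ≈ 0.481717.
Pooled p̂ = (422+303)/(796+629) = 725/1425 = 0.508772.
SE = √(p̂(1−p̂)(1/n₁+1/n₂)) = √(0.508772·0.491228·0.00284611) = √(0.000711308) = 0.026670.
z = (0.530151 − 0.481717)/0.026670 = 0.048434/0.026670 = 1.8160.
p-value = 2·P(Z > 1.816) ≈ 0.0694; since p > α = 0.02, fail to reject H₀.

z = 1.8160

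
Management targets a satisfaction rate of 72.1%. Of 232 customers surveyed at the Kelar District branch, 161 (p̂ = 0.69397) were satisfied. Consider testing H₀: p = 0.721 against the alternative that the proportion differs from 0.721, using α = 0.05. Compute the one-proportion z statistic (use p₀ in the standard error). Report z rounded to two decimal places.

z = -0.92

p̂ = 161/232 = 0.6940.
Standard error under H₀: √(0.721×0.279/232) = 0.0294.
z = (0.6940 − 0.721)/0.0294 = -0.0270/0.0294 = -0.92.
p-value = 2·P(Z > 0.918) ≈ 0.3586; since p > α = 0.05, fail to reject H₀.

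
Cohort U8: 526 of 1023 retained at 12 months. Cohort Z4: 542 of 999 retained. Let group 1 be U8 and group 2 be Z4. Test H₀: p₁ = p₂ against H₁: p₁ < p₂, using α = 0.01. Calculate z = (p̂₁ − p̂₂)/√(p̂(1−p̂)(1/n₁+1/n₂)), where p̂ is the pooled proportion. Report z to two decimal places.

z = -1.28

p̂₁ = 526/1023 = 0.51417, p̂₂ = 542/999 = 0.54254.
Pooled p̂ = (526+542)/(1023+999) = 1068/2022 = 0.52819.
SE = √(p̂(1−p̂)(1/n₁+1/n₂)) = √(0.52819·0.47181·0.00197852) = √(0.000493057) = 0.02220.
z = (0.51417 − 0.54254)/0.02220 = -0.02837/0.02220 = -1.28.
p-value = P(Z < -1.278) ≈ 0.1007. With α = 0.01, fail to reject H₀.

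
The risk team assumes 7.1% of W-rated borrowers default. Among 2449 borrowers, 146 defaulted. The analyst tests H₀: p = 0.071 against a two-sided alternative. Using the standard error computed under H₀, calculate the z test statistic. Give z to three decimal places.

p̂ = 146/2449 = 0.0596162.
SE = √(p₀(1−p₀)/n) = √(0.065959/2449) = 0.0051897.
z = (0.0596162 − 0.071)/0.0051897 = -0.0113838/0.0051897 = -2.194.
Two-sided p-value ≈ 2·Φ(−2.194) = 0.0283.

z = -2.194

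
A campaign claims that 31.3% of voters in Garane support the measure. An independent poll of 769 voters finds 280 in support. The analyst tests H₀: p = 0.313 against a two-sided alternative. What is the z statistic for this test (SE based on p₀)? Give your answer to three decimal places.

z = 3.056

p̂ = 280/769 = 0.364109.
Standard error under H₀: √(0.313×0.687/769) = 0.016722.
z = (0.364109 − 0.313)/0.016722 = 0.051109/0.016722 = 3.056.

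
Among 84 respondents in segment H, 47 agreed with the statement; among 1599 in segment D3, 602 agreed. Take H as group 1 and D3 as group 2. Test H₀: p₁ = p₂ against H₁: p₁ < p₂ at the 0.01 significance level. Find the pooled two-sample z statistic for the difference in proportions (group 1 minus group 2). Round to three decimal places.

p̂₁ = 47/84 ≈ 0.559524, p̂₂ = 602/1599 ≈ 0.376485.
Pooled p̂ = (47+602)/(84+1599) = 649/1683 = 0.385621.
SE = √(p̂(1−p̂)(1/n₁+1/n₂)) = √(0.385621·0.614379·0.0125302) = √(0.00296861) = 0.054485.
z = (0.559524 − 0.376485)/0.054485 = 0.183039/0.054485 = 3.359.
p-value = P(Z < 3.359) ≈ 0.9996; since p > α = 0.01, fail to reject H₀.

z = 3.359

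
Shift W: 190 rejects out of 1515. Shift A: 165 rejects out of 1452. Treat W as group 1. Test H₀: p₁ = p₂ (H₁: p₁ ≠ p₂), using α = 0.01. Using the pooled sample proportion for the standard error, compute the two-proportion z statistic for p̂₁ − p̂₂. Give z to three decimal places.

p̂₁ = 190/1515 ≈ 0.125413, p̂₂ = 165/1452 ≈ 0.113636.
Pooled p̂ = (190+165)/(1515+1452) = 355/2967 = 0.119649.
SE = √(0.105333 × 0.00134877) = 0.011919.
z = (0.125413 − 0.113636)/0.011919 = 0.011777/0.011919 = 0.988.
p-value = 2·P(Z > 0.988) ≈ 0.3232, so at α = 0.01 we fail to reject H₀.

z = 0.988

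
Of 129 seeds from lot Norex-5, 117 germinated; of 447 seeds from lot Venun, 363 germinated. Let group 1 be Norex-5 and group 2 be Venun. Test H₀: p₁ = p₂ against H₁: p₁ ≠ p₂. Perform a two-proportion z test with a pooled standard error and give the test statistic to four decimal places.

p̂₁ = 117/129 = 0.906977, p̂₂ = 363/447 = 0.812081.
Pooled p̂ = (117+363)/(129+447) = 480/576 = 0.833333.
SE = √(p̂(1−p̂)(1/n₁+1/n₂)) = √(0.833333·0.166667·0.00998907) = √(0.00138737) = 0.037247.
z = (0.906977 − 0.812081)/0.037247 = 0.094896/0.037247 = 2.5477.

z = 2.5477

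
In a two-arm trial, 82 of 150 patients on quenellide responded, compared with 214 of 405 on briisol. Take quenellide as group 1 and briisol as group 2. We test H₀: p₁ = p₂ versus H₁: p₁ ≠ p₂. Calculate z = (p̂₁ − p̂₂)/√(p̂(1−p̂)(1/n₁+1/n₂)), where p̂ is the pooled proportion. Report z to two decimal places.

p̂₁ = 82/150 = 0.5467, p̂₂ = 214/405 = 0.5284.
Pooled p̂ = (82+214)/(150+405) = 296/555 = 0.5333.
SE = √(0.248889 × 0.0091358) = 0.0477.
z = (0.5467 − 0.5284)/0.0477 = 0.0183/0.0477 = 0.38.

z = 0.38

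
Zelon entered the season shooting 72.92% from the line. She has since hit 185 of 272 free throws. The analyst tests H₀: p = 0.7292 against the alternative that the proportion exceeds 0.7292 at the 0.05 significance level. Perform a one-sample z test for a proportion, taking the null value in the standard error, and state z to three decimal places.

z = -1.821

p̂ = 185/272 ≈ 0.68015.
Standard error under H₀: √(0.7292×0.2708/272) = 0.02694.
z = (0.68015 − 0.7292)/0.02694 = -0.04905/0.02694 = -1.821.
p-value = P(Z > -1.821) ≈ 0.9657; since p > α = 0.05, fail to reject H₀.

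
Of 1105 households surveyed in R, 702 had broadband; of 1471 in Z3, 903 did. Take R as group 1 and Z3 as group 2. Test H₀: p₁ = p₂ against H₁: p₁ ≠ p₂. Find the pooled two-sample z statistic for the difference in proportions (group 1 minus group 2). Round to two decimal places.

p̂₁ = 702/1105 = 0.6353, p̂₂ = 903/1471 = 0.6139.
Pooled p̂ = (702+903)/(1105+1471) = 1605/2576 = 0.6231.
SE = √(0.234856 × 0.00158479) = 0.0193.
z = (0.6353 − 0.6139)/0.0193 = 0.0214/0.0193 = 1.11.

z = 1.11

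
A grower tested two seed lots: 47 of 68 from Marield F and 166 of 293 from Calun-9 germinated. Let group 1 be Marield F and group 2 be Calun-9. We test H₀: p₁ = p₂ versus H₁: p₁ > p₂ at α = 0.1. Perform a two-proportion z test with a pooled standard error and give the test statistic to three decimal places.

p̂₁ = 47/68 = 0.691176, p̂₂ = 166/293 = 0.566553.
Pooled p̂ = (47+166)/(68+293) = 213/361 = 0.590028.
SE = √(p̂(1−p̂)(1/n₁+1/n₂)) = √(0.590028·0.409972·0.0181189) = √(0.00438286) = 0.066203.
z = (0.691176 − 0.566553)/0.066203 = 0.124623/0.066203 = 1.882.
p-value = P(Z > 1.882) ≈ 0.0299. With α = 0.1, reject H₀.

z = 1.882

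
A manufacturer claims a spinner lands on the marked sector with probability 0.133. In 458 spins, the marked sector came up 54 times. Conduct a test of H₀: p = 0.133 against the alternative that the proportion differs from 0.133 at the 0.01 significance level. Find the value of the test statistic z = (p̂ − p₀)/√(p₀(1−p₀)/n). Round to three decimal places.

z = -0.951

p̂ = 54/458 = 0.11790.
Under H₀, SE = √(0.133·0.867/458) = √(0.000251771) = 0.01587.
z = (0.11790 − 0.133)/0.01587 = -0.01510/0.01587 = -0.951.
p-value = 2·P(Z > 0.951) ≈ 0.3414; since p > α = 0.01, fail to reject H₀.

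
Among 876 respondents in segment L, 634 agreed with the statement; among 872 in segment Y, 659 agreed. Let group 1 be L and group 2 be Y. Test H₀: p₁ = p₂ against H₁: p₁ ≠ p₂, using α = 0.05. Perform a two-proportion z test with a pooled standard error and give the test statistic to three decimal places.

p̂₁ = 634/876 = 0.72374, p̂₂ = 659/872 = 0.75573.
Pooled p̂ = (634+659)/(876+872) = 1293/1748 = 0.73970.
SE = √(p̂(1−p̂)(1/n₁+1/n₂)) = √(0.73970·0.26030·0.00228834) = √(0.000440603) = 0.02099.
z = (0.72374 − 0.75573)/0.02099 = -0.03199/0.02099 = -1.524.
Two-sided p-value ≈ 2·Φ(−1.524) = 0.1275, so at α = 0.05 we fail to reject H₀.

z = -1.524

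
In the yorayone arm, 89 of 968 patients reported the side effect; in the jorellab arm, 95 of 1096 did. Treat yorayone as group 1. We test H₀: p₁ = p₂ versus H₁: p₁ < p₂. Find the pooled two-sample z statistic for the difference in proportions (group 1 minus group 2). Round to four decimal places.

z = 0.4188

p̂₁ = 89/968 ≈ 0.0919421, p̂₂ = 95/1096 ≈ 0.0866788.
Pooled p̂ = (89+95)/(968+1096) = 184/2064 = 0.0891473.
SE = √(p̂(1−p̂)(1/n₁+1/n₂)) = √(0.0891473·0.9108527·0.00194547) = √(0.000157972) = 0.0125687.
z = (0.0919421 − 0.0866788)/0.0125687 = 0.0052633/0.0125687 = 0.4188.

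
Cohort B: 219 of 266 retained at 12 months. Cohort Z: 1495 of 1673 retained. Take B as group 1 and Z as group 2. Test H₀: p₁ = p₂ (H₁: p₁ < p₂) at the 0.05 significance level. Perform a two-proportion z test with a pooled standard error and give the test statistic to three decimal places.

p̂₁ = 219/266 ≈ 0.82331, p̂₂ = 1495/1673 ≈ 0.89360.
Pooled p̂ = (219+1495)/(266+1673) = 1714/1939 = 0.88396.
SE = √(0.102574 × 0.00435713) = 0.02114.
z = (0.82331 − 0.89360)/0.02114 = -0.07029/0.02114 = -3.325.
p-value = P(Z < -3.325) ≈ 0.0004. With α = 0.05, reject H₀.

z = -3.325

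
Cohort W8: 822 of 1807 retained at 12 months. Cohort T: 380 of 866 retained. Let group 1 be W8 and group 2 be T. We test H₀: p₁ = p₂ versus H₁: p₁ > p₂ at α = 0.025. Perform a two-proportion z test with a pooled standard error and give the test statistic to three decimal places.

z = 0.783

p̂₁ = 822/1807 = 0.45490, p̂₂ = 380/866 = 0.43880.
Pooled p̂ = (822+380)/(1807+866) = 1202/2673 = 0.44968.
SE = √(p̂(1−p̂)(1/n₁+1/n₂)) = √(0.44968·0.55032·0.00170814) = √(0.00042271) = 0.02056.
z = (0.45490 − 0.43880)/0.02056 = 0.01610/0.02056 = 0.783.
p-value = P(Z > 0.783) ≈ 0.2168. With α = 0.025, fail to reject H₀.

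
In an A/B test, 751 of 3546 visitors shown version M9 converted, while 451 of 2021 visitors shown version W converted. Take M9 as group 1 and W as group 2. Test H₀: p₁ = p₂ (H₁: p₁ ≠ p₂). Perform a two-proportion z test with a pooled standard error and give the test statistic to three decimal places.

p̂₁ = 751/3546 = 0.21179, p̂₂ = 451/2021 = 0.22316.
Pooled p̂ = (751+451)/(3546+2021) = 1202/5567 = 0.21592.
SE = √(0.169296 × 0.000776812) = 0.01147.
z = (0.21179 − 0.22316)/0.01147 = -0.01137/0.01147 = -0.991.

z = -0.991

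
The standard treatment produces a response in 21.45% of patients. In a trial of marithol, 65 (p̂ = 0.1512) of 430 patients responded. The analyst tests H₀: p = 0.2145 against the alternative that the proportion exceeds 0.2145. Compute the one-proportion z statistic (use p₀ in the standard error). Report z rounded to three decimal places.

p̂ = 65/430 ≈ 0.151163.
Standard error under H₀: √(0.2145×0.7855/430) = 0.019795.
z = (0.151163 − 0.2145)/0.019795 = -0.063337/0.019795 = -3.200.

z = -3.200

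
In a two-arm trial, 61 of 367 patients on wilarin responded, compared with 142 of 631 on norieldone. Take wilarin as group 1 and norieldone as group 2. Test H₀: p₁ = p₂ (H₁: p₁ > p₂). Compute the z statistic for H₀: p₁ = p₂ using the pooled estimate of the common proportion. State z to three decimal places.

z = -2.226

p̂₁ = 61/367 = 0.16621, p̂₂ = 142/631 = 0.22504.
Pooled p̂ = (61+142)/(367+631) = 203/998 = 0.20341.
SE = √(0.162032 × 0.00430958) = 0.02643.
z = (0.16621 − 0.22504)/0.02643 = -0.05883/0.02643 = -2.226.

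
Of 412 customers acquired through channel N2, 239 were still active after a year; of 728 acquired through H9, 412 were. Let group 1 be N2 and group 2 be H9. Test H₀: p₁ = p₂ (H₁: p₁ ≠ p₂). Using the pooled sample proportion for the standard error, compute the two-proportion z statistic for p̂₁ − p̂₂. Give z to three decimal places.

p̂₁ = 239/412 ≈ 0.58010, p̂₂ = 412/728 ≈ 0.56593.
Pooled p̂ = (239+412)/(412+728) = 651/1140 = 0.57105.
SE = √(0.244952 × 0.00380081) = 0.03051.
z = (0.58010 − 0.56593)/0.03051 = 0.01417/0.03051 = 0.464.
Two-sided p-value ≈ 2·Φ(−0.464) = 0.6425.

z = 0.464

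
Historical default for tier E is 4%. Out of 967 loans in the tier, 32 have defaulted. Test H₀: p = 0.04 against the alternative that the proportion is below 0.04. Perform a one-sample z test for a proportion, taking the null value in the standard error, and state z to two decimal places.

z = -1.10

p̂ = 32/967 ≈ 0.0331.
Standard error under H₀: √(0.04×0.96/967) = 0.0063.
z = (0.0331 − 0.04)/0.0063 = -0.0069/0.0063 = -1.10.
p-value = P(Z < -1.096) ≈ 0.1365.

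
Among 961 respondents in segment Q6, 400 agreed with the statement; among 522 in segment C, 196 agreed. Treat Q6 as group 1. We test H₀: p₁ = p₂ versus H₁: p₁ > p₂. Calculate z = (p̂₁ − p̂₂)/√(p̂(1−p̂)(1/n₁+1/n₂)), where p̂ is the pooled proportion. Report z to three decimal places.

p̂₁ = 400/961 ≈ 0.41623, p̂₂ = 196/522 ≈ 0.37548.
Pooled p̂ = (400+196)/(961+522) = 596/1483 = 0.40189.
SE = √(0.240374 × 0.00295629) = 0.02666.
z = (0.41623 − 0.37548)/0.02666 = 0.04075/0.02666 = 1.529.
p-value = P(Z > 1.529) ≈ 0.0632.

z = 1.529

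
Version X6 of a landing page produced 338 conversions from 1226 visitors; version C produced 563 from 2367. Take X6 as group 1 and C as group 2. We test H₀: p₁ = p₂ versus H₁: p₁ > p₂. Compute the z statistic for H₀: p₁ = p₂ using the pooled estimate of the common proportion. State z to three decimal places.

z = 2.481

p̂₁ = 338/1226 = 0.27569, p̂₂ = 563/2367 = 0.23785.
Pooled p̂ = (338+563)/(1226+2367) = 901/3593 = 0.25077.
SE = √(p̂(1−p̂)(1/n₁+1/n₂)) = √(0.25077·0.74923·0.00123814) = √(0.000232624) = 0.01525.
z = (0.27569 − 0.23785)/0.01525 = 0.03784/0.01525 = 2.481.
p-value = P(Z > 2.481) ≈ 0.0066.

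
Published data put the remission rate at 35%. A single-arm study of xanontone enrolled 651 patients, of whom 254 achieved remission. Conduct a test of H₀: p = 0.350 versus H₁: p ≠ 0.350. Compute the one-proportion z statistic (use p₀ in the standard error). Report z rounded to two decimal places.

p̂ = 254/651 ≈ 0.3902.
Standard error under H₀: √(0.35×0.65/651) = 0.0187.
z = (0.3902 − 0.35)/0.0187 = 0.0402/0.0187 = 2.15.

z = 2.15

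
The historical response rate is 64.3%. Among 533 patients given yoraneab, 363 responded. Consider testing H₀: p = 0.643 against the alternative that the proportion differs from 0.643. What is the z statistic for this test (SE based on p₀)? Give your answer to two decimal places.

p̂ = 363/533 = 0.6811.
Standard error under H₀: √(0.643×0.357/533) = 0.0208.
z = (0.6811 − 0.643)/0.0208 = 0.0381/0.0208 = 1.83.

z = 1.83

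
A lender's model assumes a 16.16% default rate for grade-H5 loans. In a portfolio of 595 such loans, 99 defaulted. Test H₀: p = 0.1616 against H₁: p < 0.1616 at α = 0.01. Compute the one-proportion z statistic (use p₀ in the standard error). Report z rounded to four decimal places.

p̂ = 99/595 = 0.166387.
Standard error under H₀: √(0.1616×0.8384/595) = 0.015090.
z = (0.166387 − 0.1616)/0.015090 = 0.004787/0.015090 = 0.3172.
p-value = P(Z < 0.317) ≈ 0.6245, so at α = 0.01 we fail to reject H₀.

z = 0.3172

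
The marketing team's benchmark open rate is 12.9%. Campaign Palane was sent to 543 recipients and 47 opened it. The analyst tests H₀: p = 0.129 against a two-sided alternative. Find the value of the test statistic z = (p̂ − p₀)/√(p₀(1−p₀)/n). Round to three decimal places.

p̂ = 47/543 = 0.08656.
Under H₀, SE = √(0.129·0.871/543) = √(0.000206923) = 0.01438.
z = (0.08656 − 0.129)/0.01438 = -0.04244/0.01438 = -2.951.

z = -2.951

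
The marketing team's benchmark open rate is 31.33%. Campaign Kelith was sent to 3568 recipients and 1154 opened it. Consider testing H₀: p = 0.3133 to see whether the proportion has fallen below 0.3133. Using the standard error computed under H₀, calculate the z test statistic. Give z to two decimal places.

p̂ = 1154/3568 ≈ 0.32343.
SE = √(p₀(1−p₀)/n) = √(0.21514/3568) = 0.00777.
z = (0.32343 − 0.3133)/0.00777 = 0.01013/0.00777 = 1.30.

z = 1.30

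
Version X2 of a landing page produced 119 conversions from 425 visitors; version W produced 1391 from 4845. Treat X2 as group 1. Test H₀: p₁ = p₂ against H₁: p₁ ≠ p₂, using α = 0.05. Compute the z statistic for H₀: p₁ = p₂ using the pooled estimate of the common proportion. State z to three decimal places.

p̂₁ = 119/425 ≈ 0.28000, p̂₂ = 1391/4845 ≈ 0.28710.
Pooled p̂ = (119+1391)/(425+4845) = 1510/5270 = 0.28653.
SE = √(0.204429 × 0.00255934) = 0.02287.
z = (0.28000 − 0.28710)/0.02287 = -0.00710/0.02287 = -0.310.
Two-sided p-value ≈ 2·Φ(−0.310) = 0.7563. With α = 0.05, fail to reject H₀.

z = -0.310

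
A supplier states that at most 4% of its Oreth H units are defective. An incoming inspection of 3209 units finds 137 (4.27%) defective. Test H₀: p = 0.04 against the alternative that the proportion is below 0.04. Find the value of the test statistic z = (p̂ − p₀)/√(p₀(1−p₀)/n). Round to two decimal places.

z = 0.78

p̂ = 137/3209 = 0.04269.
Under H₀, SE = √(0.04·0.96/3209) = √(1.19663e-05) = 0.00346.
z = (0.04269 − 0.04)/0.00346 = 0.00269/0.00346 = 0.78.
p-value = P(Z < 0.778) ≈ 0.7818.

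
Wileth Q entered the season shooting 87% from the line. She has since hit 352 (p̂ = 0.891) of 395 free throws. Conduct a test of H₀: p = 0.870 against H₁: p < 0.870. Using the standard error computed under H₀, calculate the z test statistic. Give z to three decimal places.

p̂ = 352/395 = 0.89114.
Under H₀, SE = √(0.87·0.13/395) = √(0.000286329) = 0.01692.
z = (0.89114 − 0.87)/0.01692 = 0.02114/0.01692 = 1.249.
p-value = P(Z < 1.249) ≈ 0.8942.

z = 1.249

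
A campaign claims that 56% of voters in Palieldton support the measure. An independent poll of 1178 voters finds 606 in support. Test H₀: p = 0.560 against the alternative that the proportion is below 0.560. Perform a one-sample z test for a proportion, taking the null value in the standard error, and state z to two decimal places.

z = -3.15

p̂ = 606/1178 = 0.51443.
Standard error under H₀: √(0.56×0.44/1178) = 0.01446.
z = (0.51443 − 0.56)/0.01446 = -0.04557/0.01446 = -3.15.
p-value = P(Z < -3.151) ≈ 0.0008.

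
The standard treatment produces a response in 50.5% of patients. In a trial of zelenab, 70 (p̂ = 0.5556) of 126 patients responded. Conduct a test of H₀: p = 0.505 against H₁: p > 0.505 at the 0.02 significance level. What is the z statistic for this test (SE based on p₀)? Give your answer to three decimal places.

z = 1.135

p̂ = 70/126 ≈ 0.55556.
SE = √(p₀(1−p₀)/n) = √(0.24998/126) = 0.04454.
z = (0.55556 − 0.505)/0.04454 = 0.05056/0.04454 = 1.135.
p-value = P(Z > 1.135) ≈ 0.1282. With α = 0.02, fail to reject H₀.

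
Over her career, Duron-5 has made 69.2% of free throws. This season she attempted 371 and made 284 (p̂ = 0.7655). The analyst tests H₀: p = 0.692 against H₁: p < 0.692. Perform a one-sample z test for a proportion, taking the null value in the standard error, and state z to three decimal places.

z = 3.066

p̂ = 284/371 = 0.76550.
Under H₀, SE = √(0.692·0.308/371) = √(0.000574491) = 0.02397.
z = (0.76550 − 0.692)/0.02397 = 0.07350/0.02397 = 3.066.
p-value = P(Z < 3.066) ≈ 0.9989.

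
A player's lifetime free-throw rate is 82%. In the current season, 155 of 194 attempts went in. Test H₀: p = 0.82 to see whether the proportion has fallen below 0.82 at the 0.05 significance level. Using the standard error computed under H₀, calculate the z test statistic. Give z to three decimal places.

p̂ = 155/194 = 0.798969.
SE = √(p₀(1−p₀)/n) = √(0.1476/194) = 0.027583.
z = (0.798969 − 0.82)/0.027583 = -0.021031/0.027583 = -0.762.
p-value = P(Z < -0.762) ≈ 0.2229, so at α = 0.05 we fail to reject H₀.

z = -0.762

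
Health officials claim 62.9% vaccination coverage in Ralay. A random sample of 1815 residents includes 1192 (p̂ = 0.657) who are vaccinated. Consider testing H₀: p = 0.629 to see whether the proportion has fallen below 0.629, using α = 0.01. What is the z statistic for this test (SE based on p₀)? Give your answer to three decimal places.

p̂ = 1192/1815 = 0.65675.
SE = √(p₀(1−p₀)/n) = √(0.23336/1815) = 0.01134.
z = (0.65675 − 0.629)/0.01134 = 0.02775/0.01134 = 2.447.
p-value = P(Z < 2.447) ≈ 0.9928, so at α = 0.01 we fail to reject H₀.

z = 2.447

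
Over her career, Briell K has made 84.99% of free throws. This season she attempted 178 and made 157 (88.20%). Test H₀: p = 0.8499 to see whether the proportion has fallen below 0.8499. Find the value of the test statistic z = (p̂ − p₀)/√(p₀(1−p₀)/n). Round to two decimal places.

z = 1.20

p̂ = 157/178 ≈ 0.8820.
Under H₀, SE = √(0.8499·0.1501/178) = √(0.000716685) = 0.0268.
z = (0.8820 − 0.8499)/0.0268 = 0.0321/0.0268 = 1.20.
p-value = P(Z < 1.200) ≈ 0.8849.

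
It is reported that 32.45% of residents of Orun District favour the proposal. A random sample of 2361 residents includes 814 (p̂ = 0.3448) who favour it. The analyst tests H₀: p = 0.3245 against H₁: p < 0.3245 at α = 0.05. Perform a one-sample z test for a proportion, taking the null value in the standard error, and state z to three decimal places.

z = 2.104

p̂ = 814/2361 ≈ 0.344769.
SE = √(p₀(1−p₀)/n) = √(0.2192/2361) = 0.009635.
z = (0.344769 − 0.3245)/0.009635 = 0.020269/0.009635 = 2.104.
p-value = P(Z < 2.104) ≈ 0.9823. With α = 0.05, fail to reject H₀.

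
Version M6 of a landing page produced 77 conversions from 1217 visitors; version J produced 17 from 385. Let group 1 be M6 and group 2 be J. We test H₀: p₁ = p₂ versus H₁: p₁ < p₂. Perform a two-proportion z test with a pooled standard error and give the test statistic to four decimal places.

z = 1.3909

p̂₁ = 77/1217 = 0.063270, p̂₂ = 17/385 = 0.044156.
Pooled p̂ = (77+17)/(1217+385) = 94/1602 = 0.058677.
SE = √(p̂(1−p̂)(1/n₁+1/n₂)) = √(0.058677·0.941323·0.0034191) = √(0.000188849) = 0.013742.
z = (0.063270 − 0.044156)/0.013742 = 0.019114/0.013742 = 1.3909.
p-value = P(Z < 1.391) ≈ 0.9179.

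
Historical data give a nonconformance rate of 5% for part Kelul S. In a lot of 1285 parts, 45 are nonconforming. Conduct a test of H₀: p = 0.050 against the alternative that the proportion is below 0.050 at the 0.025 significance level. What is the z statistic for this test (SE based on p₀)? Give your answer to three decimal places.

z = -2.464

p̂ = 45/1285 = 0.03502.
Under H₀, SE = √(0.05·0.95/1285) = √(3.6965e-05) = 0.00608.
z = (0.03502 − 0.05)/0.00608 = -0.01498/0.00608 = -2.464.
p-value = P(Z < -2.464) ≈ 0.0069; since p < α = 0.025, reject H₀.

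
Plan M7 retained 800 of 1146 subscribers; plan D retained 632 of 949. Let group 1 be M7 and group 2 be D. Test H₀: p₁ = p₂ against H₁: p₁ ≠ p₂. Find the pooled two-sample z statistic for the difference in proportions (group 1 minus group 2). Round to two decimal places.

p̂₁ = 800/1146 ≈ 0.6981, p̂₂ = 632/949 ≈ 0.6660.
Pooled p̂ = (800+632)/(1146+949) = 1432/2095 = 0.6835.
SE = √(0.216316 × 0.00192634) = 0.0204.
z = (0.6981 − 0.6660)/0.0204 = 0.0321/0.0204 = 1.57.
p-value = 2·P(Z > 1.573) ≈ 0.1156.

z = 1.57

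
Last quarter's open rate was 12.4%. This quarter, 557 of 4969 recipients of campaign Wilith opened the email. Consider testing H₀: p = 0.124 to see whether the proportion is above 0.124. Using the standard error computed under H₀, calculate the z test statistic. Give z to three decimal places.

p̂ = 557/4969 ≈ 0.112095.
Under H₀, SE = √(0.124·0.876/4969) = √(2.18603e-05) = 0.004676.
z = (0.112095 − 0.124)/0.004676 = -0.011905/0.004676 = -2.546.
p-value = P(Z > -2.546) ≈ 0.9946.

z = -2.546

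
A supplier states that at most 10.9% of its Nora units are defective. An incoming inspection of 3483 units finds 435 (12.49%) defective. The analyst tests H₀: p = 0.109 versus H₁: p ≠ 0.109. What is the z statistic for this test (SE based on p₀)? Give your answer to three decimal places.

z = 3.010

p̂ = 435/3483 ≈ 0.1248923.
SE = √(p₀(1−p₀)/n) = √(0.097119/3483) = 0.0052805.
z = (0.1248923 − 0.109)/0.0052805 = 0.0158923/0.0052805 = 3.010.
Two-sided p-value ≈ 2·Φ(−3.010) = 0.0026.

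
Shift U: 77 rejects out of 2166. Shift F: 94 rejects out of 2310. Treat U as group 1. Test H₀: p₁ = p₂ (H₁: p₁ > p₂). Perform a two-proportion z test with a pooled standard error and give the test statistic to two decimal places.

z = -0.90

p̂₁ = 77/2166 ≈ 0.03555, p̂₂ = 94/2310 ≈ 0.04069.
Pooled p̂ = (77+94)/(2166+2310) = 171/4476 = 0.03820.
SE = √(0.0367442 × 0.000894581) = 0.00573.
z = (0.03555 − 0.04069)/0.00573 = -0.00514/0.00573 = -0.90.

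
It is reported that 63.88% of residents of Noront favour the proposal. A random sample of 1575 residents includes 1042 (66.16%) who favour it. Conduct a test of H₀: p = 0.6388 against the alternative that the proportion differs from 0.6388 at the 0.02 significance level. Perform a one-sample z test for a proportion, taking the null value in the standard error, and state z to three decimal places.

p̂ = 1042/1575 ≈ 0.66159.
Under H₀, SE = √(0.6388·0.3612/1575) = √(0.000146498) = 0.01210.
z = (0.66159 − 0.6388)/0.01210 = 0.02279/0.01210 = 1.883.
Two-sided p-value ≈ 2·Φ(−1.883) = 0.0597. With α = 0.02, fail to reject H₀.

z = 1.883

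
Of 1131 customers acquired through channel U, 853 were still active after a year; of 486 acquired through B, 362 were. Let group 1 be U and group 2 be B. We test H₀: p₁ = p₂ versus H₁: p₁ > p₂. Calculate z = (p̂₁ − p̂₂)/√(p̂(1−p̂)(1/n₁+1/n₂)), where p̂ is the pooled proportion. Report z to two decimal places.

p̂₁ = 853/1131 = 0.7542, p̂₂ = 362/486 = 0.7449.
Pooled p̂ = (853+362)/(1131+486) = 1215/1617 = 0.7514.
SE = √(p̂(1−p̂)(1/n₁+1/n₂)) = √(0.7514·0.2486·0.00294179) = √(0.000549533) = 0.0234.
z = (0.7542 − 0.7449)/0.0234 = 0.0093/0.0234 = 0.40.
p-value = P(Z > 0.399) ≈ 0.3451.

z = 0.40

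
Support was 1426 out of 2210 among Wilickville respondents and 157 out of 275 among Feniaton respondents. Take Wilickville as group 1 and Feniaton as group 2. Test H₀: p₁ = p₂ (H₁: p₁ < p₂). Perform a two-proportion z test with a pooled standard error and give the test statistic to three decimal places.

z = 2.418

p̂₁ = 1426/2210 = 0.64525, p̂₂ = 157/275 = 0.57091.
Pooled p̂ = (1426+157)/(2210+275) = 1583/2485 = 0.63702.
SE = √(0.231225 × 0.00408885) = 0.03075.
z = (0.64525 − 0.57091)/0.03075 = 0.07434/0.03075 = 2.418.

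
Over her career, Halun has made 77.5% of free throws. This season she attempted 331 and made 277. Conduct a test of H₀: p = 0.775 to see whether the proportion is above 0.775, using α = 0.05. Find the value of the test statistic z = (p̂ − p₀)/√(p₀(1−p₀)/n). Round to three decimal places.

z = 2.695

p̂ = 277/331 = 0.83686.
SE = √(p₀(1−p₀)/n) = √(0.17437/331) = 0.02295.
z = (0.83686 − 0.775)/0.02295 = 0.06186/0.02295 = 2.695.
p-value = P(Z > 2.695) ≈ 0.0035; since p < α = 0.05, reject H₀.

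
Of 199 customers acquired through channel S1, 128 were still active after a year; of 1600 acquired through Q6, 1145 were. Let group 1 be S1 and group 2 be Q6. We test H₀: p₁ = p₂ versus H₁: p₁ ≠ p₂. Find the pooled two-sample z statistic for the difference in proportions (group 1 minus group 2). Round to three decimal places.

p̂₁ = 128/199 ≈ 0.64322, p̂₂ = 1145/1600 ≈ 0.71562.
Pooled p̂ = (128+1145)/(199+1600) = 1273/1799 = 0.70762.
SE = √(0.206896 × 0.00565013) = 0.03419.
z = (0.64322 − 0.71562)/0.03419 = -0.07240/0.03419 = -2.118.

z = -2.118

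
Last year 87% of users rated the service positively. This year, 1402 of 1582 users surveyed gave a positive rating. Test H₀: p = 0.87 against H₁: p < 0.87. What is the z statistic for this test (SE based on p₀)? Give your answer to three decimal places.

z = 1.918

p̂ = 1402/1582 ≈ 0.886220.
Under H₀, SE = √(0.87·0.13/1582) = √(7.14918e-05) = 0.008455.
z = (0.886220 − 0.87)/0.008455 = 0.016220/0.008455 = 1.918.
p-value = P(Z < 1.918) ≈ 0.9725.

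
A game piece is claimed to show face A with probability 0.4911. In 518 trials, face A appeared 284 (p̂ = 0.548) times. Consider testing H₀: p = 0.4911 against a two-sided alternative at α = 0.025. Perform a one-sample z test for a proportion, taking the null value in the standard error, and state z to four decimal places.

p̂ = 284/518 ≈ 0.5482625.
Standard error under H₀: √(0.4911×0.5089/518) = 0.0219653.
z = (0.5482625 − 0.4911)/0.0219653 = 0.0571625/0.0219653 = 2.6024.
Two-sided p-value ≈ 2·Φ(−2.602) = 0.0093. With α = 0.025, reject H₀.

z = 2.6024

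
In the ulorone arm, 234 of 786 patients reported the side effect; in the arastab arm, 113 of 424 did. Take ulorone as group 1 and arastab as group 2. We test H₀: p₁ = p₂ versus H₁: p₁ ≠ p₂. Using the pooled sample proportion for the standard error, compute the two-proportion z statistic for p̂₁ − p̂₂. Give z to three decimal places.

z = 1.145

p̂₁ = 234/786 = 0.29771, p̂₂ = 113/424 = 0.26651.
Pooled p̂ = (234+113)/(786+424) = 347/1210 = 0.28678.
SE = √(p̂(1−p̂)(1/n₁+1/n₂)) = √(0.28678·0.71322·0.00363076) = √(0.00074262) = 0.02725.
z = (0.29771 − 0.26651)/0.02725 = 0.03120/0.02725 = 1.145.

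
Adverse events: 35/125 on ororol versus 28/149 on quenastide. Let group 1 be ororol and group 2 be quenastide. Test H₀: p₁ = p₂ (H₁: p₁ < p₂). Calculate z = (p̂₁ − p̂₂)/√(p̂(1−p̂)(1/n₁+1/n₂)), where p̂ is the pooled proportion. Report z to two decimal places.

z = 1.80

p̂₁ = 35/125 = 0.28000, p̂₂ = 28/149 = 0.18792.
Pooled p̂ = (35+28)/(125+149) = 63/274 = 0.22993.
SE = √(0.177061 × 0.0147114) = 0.05104.
z = (0.28000 − 0.18792)/0.05104 = 0.09208/0.05104 = 1.80.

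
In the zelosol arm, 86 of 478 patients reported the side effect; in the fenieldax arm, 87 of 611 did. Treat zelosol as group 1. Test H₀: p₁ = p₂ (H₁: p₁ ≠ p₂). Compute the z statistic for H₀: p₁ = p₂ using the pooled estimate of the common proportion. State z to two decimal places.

z = 1.68

p̂₁ = 86/478 ≈ 0.1799, p̂₂ = 87/611 ≈ 0.1424.
Pooled p̂ = (86+87)/(478+611) = 173/1089 = 0.1589.
SE = √(p̂(1−p̂)(1/n₁+1/n₂)) = √(0.1589·0.8411·0.00372871) = √(0.000498247) = 0.0223.
z = (0.1799 − 0.1424)/0.0223 = 0.0375/0.0223 = 1.68.
p-value = 2·P(Z > 1.681) ≈ 0.0927.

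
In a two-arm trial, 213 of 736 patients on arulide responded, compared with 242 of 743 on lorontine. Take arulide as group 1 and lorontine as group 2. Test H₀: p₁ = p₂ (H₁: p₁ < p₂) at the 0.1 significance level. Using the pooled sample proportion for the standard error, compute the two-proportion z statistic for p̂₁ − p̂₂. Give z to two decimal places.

z = -1.51

p̂₁ = 213/736 ≈ 0.2894, p̂₂ = 242/743 ≈ 0.3257.
Pooled p̂ = (213+242)/(736+743) = 455/1479 = 0.3076.
SE = √(p̂(1−p̂)(1/n₁+1/n₂)) = √(0.3076·0.6924·0.00270459) = √(0.000576072) = 0.0240.
z = (0.2894 − 0.3257)/0.0240 = -0.0363/0.0240 = -1.51.
p-value = P(Z < -1.513) ≈ 0.0652. With α = 0.1, reject H₀.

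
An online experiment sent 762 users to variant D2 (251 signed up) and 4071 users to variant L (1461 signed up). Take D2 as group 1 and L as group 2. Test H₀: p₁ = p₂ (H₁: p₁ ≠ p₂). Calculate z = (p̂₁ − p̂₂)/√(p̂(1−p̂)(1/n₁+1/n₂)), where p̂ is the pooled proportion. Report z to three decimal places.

z = -1.562

p̂₁ = 251/762 = 0.329396, p̂₂ = 1461/4071 = 0.358880.
Pooled p̂ = (251+1461)/(762+4071) = 1712/4833 = 0.354231.
SE = √(p̂(1−p̂)(1/n₁+1/n₂)) = √(0.354231·0.645769·0.00155798) = √(0.000356389) = 0.018878.
z = (0.329396 − 0.358880)/0.018878 = -0.029484/0.018878 = -1.562.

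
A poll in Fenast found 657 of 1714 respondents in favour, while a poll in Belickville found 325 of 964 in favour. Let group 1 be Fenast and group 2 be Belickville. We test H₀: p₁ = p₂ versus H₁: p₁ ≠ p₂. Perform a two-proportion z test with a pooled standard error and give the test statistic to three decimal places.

z = 2.380

p̂₁ = 657/1714 ≈ 0.38331, p̂₂ = 325/964 ≈ 0.33714.
Pooled p̂ = (657+325)/(1714+964) = 982/2678 = 0.36669.
SE = √(0.232229 × 0.00162077) = 0.01940.
z = (0.38331 − 0.33714)/0.01940 = 0.04617/0.01940 = 2.380.
p-value = 2·P(Z > 2.380) ≈ 0.0173.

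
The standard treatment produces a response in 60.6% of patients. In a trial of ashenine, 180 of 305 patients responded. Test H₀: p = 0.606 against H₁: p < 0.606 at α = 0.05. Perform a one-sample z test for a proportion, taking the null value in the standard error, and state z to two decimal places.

z = -0.57

p̂ = 180/305 ≈ 0.59016.
Standard error under H₀: √(0.606×0.394/305) = 0.02798.
z = (0.59016 − 0.606)/0.02798 = -0.01584/0.02798 = -0.57.
p-value = P(Z < -0.566) ≈ 0.2857, so at α = 0.05 we fail to reject H₀.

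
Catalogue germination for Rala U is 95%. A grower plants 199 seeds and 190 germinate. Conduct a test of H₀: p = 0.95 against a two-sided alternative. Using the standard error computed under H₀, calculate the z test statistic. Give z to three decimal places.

z = 0.309

p̂ = 190/199 = 0.95477.
Under H₀, SE = √(0.95·0.05/199) = √(0.000238693) = 0.01545.
z = (0.95477 − 0.95)/0.01545 = 0.00477/0.01545 = 0.309.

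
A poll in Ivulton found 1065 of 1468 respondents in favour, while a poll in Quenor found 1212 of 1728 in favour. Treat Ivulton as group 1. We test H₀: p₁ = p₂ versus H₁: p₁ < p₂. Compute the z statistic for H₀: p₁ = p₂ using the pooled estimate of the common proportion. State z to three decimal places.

p̂₁ = 1065/1468 = 0.72548, p̂₂ = 1212/1728 = 0.70139.
Pooled p̂ = (1065+1212)/(1468+1728) = 2277/3196 = 0.71245.
SE = √(p̂(1−p̂)(1/n₁+1/n₂)) = √(0.71245·0.28755·0.0012599) = √(0.000258108) = 0.01607.
z = (0.72548 − 0.70139)/0.01607 = 0.02409/0.01607 = 1.499.
p-value = P(Z < 1.499) ≈ 0.9331.

z = 1.499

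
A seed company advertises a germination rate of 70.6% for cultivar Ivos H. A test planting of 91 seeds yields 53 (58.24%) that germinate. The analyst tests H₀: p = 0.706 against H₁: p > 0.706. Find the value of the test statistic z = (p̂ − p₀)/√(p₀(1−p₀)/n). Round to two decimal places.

p̂ = 53/91 = 0.5824.
SE = √(p₀(1−p₀)/n) = √(0.20756/91) = 0.0478.
z = (0.5824 − 0.706)/0.0478 = -0.1236/0.0478 = -2.59.

z = -2.59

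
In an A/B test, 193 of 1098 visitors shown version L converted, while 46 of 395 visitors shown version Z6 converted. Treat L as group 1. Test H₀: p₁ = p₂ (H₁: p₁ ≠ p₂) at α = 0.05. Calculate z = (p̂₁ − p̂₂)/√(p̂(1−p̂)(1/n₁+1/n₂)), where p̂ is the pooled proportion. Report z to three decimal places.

p̂₁ = 193/1098 = 0.17577, p̂₂ = 46/395 = 0.11646.
Pooled p̂ = (193+46)/(1098+395) = 239/1493 = 0.16008.
SE = √(p̂(1−p̂)(1/n₁+1/n₂)) = √(0.16008·0.83992·0.00344239) = √(0.000462846) = 0.02151.
z = (0.17577 − 0.11646)/0.02151 = 0.05931/0.02151 = 2.757.
p-value = 2·P(Z > 2.757) ≈ 0.0058, so at α = 0.05 we reject H₀.

z = 2.757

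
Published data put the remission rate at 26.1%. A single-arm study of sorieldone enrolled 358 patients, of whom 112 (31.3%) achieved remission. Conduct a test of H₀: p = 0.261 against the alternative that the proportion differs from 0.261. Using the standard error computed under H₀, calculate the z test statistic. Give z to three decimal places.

z = 2.234

p̂ = 112/358 = 0.31285.
Under H₀, SE = √(0.261·0.739/358) = √(0.000538768) = 0.02321.
z = (0.31285 − 0.261)/0.02321 = 0.05185/0.02321 = 2.234.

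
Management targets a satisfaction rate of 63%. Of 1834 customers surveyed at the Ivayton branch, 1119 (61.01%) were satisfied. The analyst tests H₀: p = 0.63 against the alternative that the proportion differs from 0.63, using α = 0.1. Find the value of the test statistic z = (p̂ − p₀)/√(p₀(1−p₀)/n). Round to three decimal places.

z = -1.761

p̂ = 1119/1834 = 0.610142.
SE = √(p₀(1−p₀)/n) = √(0.2331/1834) = 0.011274.
z = (0.610142 − 0.63)/0.011274 = -0.019858/0.011274 = -1.761.
p-value = 2·P(Z > 1.761) ≈ 0.0782, so at α = 0.1 we reject H₀.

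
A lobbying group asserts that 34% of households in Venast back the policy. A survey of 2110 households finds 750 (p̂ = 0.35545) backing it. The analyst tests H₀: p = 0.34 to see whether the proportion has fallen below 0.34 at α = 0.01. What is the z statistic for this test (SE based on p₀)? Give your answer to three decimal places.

p̂ = 750/2110 ≈ 0.355450.
Under H₀, SE = √(0.34·0.66/2110) = √(0.000106351) = 0.010313.
z = (0.355450 − 0.34)/0.010313 = 0.015450/0.010313 = 1.498.
p-value = P(Z < 1.498) ≈ 0.9330. With α = 0.01, fail to reject H₀.

z = 1.498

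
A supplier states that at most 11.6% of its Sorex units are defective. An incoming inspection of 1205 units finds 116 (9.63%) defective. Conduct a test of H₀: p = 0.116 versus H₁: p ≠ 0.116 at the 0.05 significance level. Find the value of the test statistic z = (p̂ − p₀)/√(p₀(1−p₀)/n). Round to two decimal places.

p̂ = 116/1205 = 0.0963.
Standard error under H₀: √(0.116×0.884/1205) = 0.0092.
z = (0.0963 − 0.116)/0.0092 = -0.0197/0.0092 = -2.14.
p-value = 2·P(Z > 2.139) ≈ 0.0324, so at α = 0.05 we reject H₀.

z = -2.14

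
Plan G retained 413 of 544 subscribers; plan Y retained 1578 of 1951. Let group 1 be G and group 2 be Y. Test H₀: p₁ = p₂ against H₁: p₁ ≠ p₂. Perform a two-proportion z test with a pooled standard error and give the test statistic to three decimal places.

z = -2.549

p̂₁ = 413/544 ≈ 0.75919, p̂₂ = 1578/1951 ≈ 0.80882.
Pooled p̂ = (413+1578)/(544+1951) = 1991/2495 = 0.79800.
SE = √(p̂(1−p̂)(1/n₁+1/n₂)) = √(0.79800·0.20200·0.00235079) = √(0.000378944) = 0.01947.
z = (0.75919 − 0.80882)/0.01947 = -0.04963/0.01947 = -2.549.
p-value = 2·P(Z > 2.549) ≈ 0.0108.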